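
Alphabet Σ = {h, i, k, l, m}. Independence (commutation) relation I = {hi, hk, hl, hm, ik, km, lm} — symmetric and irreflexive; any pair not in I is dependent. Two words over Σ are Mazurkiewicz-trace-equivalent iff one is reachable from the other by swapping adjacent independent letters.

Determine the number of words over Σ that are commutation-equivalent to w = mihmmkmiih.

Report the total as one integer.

0(m) covers ∅
1(i) covers 0:m
2(h) covers ∅
3(m) covers 1:i
4(m) covers 3:m
5(k) covers ∅
6(m) covers 4:m
7(i) covers 6:m
8(i) covers 7:i
9(h) covers 2:h
floor of heap: 0:m, 2:h, 5:k
completions by unplaced set U, small U first (add the entries for U minus each lowest piece of U):
  |U|=1: {5}:1  {8}:1  {9}:1
  |U|=2: {2,9}:1  {5,8}:2  {5,9}:2  {7,8}:1  {8,9}:2
  |U|=3: {2,5,9}:3  {2,8,9}:3  {5,7,8}:3  {5,8,9}:6  {6,7,8}:1  {7,8,9}:3
  |U|=4: {2,5,8,9}:12  {2,7,8,9}:6  {4,6,7,8}:1  {5,6,7,8}:4  {5,7,8,9}:12  {6,7,8,9}:4
  |U|=5: {2,5,7,8,9}:30  {2,6,7,8,9}:10  {3,4,6,7,8}:1  {4,5,6,7,8}:5  {4,6,7,8,9}:5  {5,6,7,8,9}:20
  |U|=6: {1,3,4,6,7,8}:1  {2,4,6,7,8,9}:15  {2,5,6,7,8,9}:60  {3,4,5,6,7,8}:6  {3,4,6,7,8,9}:6  {4,5,6,7,8,9}:30
  |U|=7: {0,1,3,4,6,7,8}:1  {1,3,4,5,6,7,8}:7  {1,3,4,6,7,8,9}:7  {2,3,4,6,7,8,9}:21  {2,4,5,6,7,8,9}:105  {3,4,5,6,7,8,9}:42
  |U|=8: {0,1,3,4,5,6,7,8}:8  {0,1,3,4,6,7,8,9}:8  {1,2,3,4,6,7,8,9}:28  {1,3,4,5,6,7,8,9}:56  {2,3,4,5,6,7,8,9}:168
  start at 0(m): 252
  start at 2(h): 72
  start at 5(k): 36
sum over floor = 360

360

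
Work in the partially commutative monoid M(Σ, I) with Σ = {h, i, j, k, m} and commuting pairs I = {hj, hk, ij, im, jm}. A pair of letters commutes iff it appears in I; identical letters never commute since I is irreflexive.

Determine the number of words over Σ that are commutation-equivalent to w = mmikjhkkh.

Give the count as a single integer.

45

drop 0:m onto floor
drop 1:m onto {0:m}
drop 2:i onto floor
drop 3:k onto {1:m, 2:i}
drop 4:j onto {3:k}
drop 5:h onto {1:m, 2:i}
drop 6:k onto {4:j}
drop 7:k onto {6:k}
drop 8:h onto {5:h}
ground layer = {0:m, 2:i}
drop-orders for the pieces not yet dropped (sum over which currently-grounded one goes next):
  1 to go: {7} 1  {8} 1
  2 to go: {5,8} 1  {6,7} 1  {7,8} 2
  3 to go: {4,6,7} 1  {5,7,8} 3  {6,7,8} 3
  4 to go: {3,4,6,7} 1  {4,6,7,8} 4  {5,6,7,8} 6
  5 to go: {3,4,6,7,8} 5  {4,5,6,7,8} 10
  6 to go: {3,4,5,6,7,8} 15
  7 to go: {1,3,4,5,6,7,8} 15  {2,3,4,5,6,7,8} 15
  if 0:m drops first: 30 orders
  if 2:i drops first: 15 orders
heap linearizations: 45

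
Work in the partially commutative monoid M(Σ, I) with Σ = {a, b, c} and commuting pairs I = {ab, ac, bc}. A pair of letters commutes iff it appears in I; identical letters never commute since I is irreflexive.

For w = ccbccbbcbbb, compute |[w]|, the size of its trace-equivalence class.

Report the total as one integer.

piece 0:c — minimal
piece 1:c rests on {0:c}
piece 2:b — minimal
piece 3:c rests on {1:c}
piece 4:c rests on {3:c}
piece 5:b rests on {2:b}
piece 6:b rests on {5:b}
piece 7:c rests on {4:c}
piece 8:b rests on {6:b}
piece 9:b rests on {8:b}
piece 10:b rests on {9:b}
minimal pieces: {0:c, 2:b}
ways to finish when only these pieces remain (= sum over removing one remaining piece with nothing left below it):
  1 left: {7}→1  {10}→1
  2 left: {4,7}→1  {7,10}→2  {9,10}→1
  3 left: {3,4,7}→1  {4,7,10}→3  {7,9,10}→3  {8,9,10}→1
  4 left: {1,3,4,7}→1  {3,4,7,10}→4  {4,7,9,10}→6  {6,8,9,10}→1  {7,8,9,10}→4
  5 left: {0,1,3,4,7}→1  {1,3,4,7,10}→5  {3,4,7,9,10}→10  {4,7,8,9,10}→10  {5,6,8,9,10}→1  {6,7,8,9,10}→5
  6 left: {0,1,3,4,7,10}→6  {1,3,4,7,9,10}→15  {2,5,6,8,9,10}→1  {3,4,7,8,9,10}→20  {4,6,7,8,9,10}→15  {5,6,7,8,9,10}→6
  7 left: {0,1,3,4,7,9,10}→21  {1,3,4,7,8,9,10}→35  {2,5,6,7,8,9,10}→7  {3,4,6,7,8,9,10}→35  {4,5,6,7,8,9,10}→21
  8 left: {0,1,3,4,7,8,9,10}→56  {1,3,4,6,7,8,9,10}→70  {2,4,5,6,7,8,9,10}→28  {3,4,5,6,7,8,9,10}→56
  9 left: {0,1,3,4,6,7,8,9,10}→126  {1,3,4,5,6,7,8,9,10}→126  {2,3,4,5,6,7,8,9,10}→84
  placing 0:c first → 210 extensions
  placing 2:b first → 252 extensions
total linear extensions = 462

462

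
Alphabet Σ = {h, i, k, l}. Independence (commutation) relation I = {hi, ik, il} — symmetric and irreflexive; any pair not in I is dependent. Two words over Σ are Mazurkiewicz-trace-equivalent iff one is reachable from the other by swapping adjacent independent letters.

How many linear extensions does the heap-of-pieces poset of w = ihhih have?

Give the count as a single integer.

10

#0=i has no predecessor
#1=h has no predecessor
#2=h depends on [1:h]
#3=i depends on [0:i]
#4=h depends on [2:h]
sources: [0:i, 1:h]
N(rest) = Σ N(rest − s) over sources s of rest; N(one piece) = 1:
  size 1 → [3]=1  [4]=1
  size 2 → [0,3]=1  [2,4]=1  [3,4]=2
  size 3 → [0,3,4]=3  [1,2,4]=1  [2,3,4]=3
  first=0(i) contributes 4
  first=1(h) contributes 6
|[w]| = 10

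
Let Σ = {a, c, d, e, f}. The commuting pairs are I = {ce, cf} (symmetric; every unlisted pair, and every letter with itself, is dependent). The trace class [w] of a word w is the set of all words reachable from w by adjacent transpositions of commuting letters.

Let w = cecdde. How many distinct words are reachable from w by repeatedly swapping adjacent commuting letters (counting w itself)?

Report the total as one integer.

piece 0:c — minimal
piece 1:e — minimal
piece 2:c rests on {0:c}
piece 3:d rests on {1:e, 2:c}
piece 4:d rests on {3:d}
piece 5:e rests on {4:d}
minimal pieces: {0:c, 1:e}
ways to finish when only these pieces remain (= sum over removing one remaining piece with nothing left below it):
  1 left: {5}→1
  2 left: {4,5}→1
  3 left: {3,4,5}→1
  4 left: {1,3,4,5}→1  {2,3,4,5}→1
  placing 0:c first → 2 extensions
  placing 1:e first → 1 extensions
total linear extensions = 3

3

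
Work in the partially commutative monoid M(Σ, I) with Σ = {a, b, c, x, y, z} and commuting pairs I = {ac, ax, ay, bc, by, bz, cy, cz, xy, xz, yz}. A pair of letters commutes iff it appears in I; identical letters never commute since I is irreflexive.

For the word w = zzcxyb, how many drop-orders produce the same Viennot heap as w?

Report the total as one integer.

drop 0:z onto floor
drop 1:z onto {0:z}
drop 2:c onto floor
drop 3:x onto {2:c}
drop 4:y onto floor
drop 5:b onto {3:x}
ground layer = {0:z, 2:c, 4:y}
drop-orders for the pieces not yet dropped (sum over which currently-grounded one goes next):
  1 to go: {1} 1  {4} 1  {5} 1
  2 to go: {0,1} 1  {1,4} 2  {1,5} 2  {3,5} 1  {4,5} 2
  3 to go: {0,1,4} 3  {0,1,5} 3  {1,3,5} 3  {1,4,5} 6  {2,3,5} 1  {3,4,5} 3
  4 to go: {0,1,3,5} 6  {0,1,4,5} 12  {1,2,3,5} 4  {1,3,4,5} 12  {2,3,4,5} 4
  if 0:z drops first: 20 orders
  if 2:c drops first: 30 orders
  if 4:y drops first: 10 orders
heap linearizations: 60

60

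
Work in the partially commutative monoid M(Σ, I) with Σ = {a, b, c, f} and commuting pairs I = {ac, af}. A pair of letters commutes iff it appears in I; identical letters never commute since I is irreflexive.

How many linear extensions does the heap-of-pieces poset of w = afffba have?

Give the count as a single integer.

piece 0:a — minimal
piece 1:f — minimal
piece 2:f rests on {1:f}
piece 3:f rests on {2:f}
piece 4:b rests on {0:a, 3:f}
piece 5:a rests on {4:b}
minimal pieces: {0:a, 1:f}
ways to finish when only these pieces remain (= sum over removing one remaining piece with nothing left below it):
  1 left: {5}→1
  2 left: {4,5}→1
  3 left: {0,4,5}→1  {3,4,5}→1
  4 left: {0,3,4,5}→2  {2,3,4,5}→1
  placing 0:a first → 1 extensions
  placing 1:f first → 3 extensions
total linear extensions = 4

4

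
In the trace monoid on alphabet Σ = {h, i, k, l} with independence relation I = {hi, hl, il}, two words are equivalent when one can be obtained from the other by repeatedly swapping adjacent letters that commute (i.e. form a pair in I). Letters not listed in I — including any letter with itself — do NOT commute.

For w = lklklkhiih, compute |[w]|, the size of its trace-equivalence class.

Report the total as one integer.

drop 0:l onto floor
drop 1:k onto {0:l}
drop 2:l onto {1:k}
drop 3:k onto {2:l}
drop 4:l onto {3:k}
drop 5:k onto {4:l}
drop 6:h onto {5:k}
drop 7:i onto {5:k}
drop 8:i onto {7:i}
drop 9:h onto {6:h}
ground layer = {0:l}
drop-orders for the pieces not yet dropped (sum over which currently-grounded one goes next):
  1 to go: {8} 1  {9} 1
  2 to go: {6,9} 1  {7,8} 1  {8,9} 2
  3 to go: {6,8,9} 3  {7,8,9} 3
  4 to go: {6,7,8,9} 6
  5 to go: {5,6,7,8,9} 6
  6 to go: {4,5,6,7,8,9} 6
  7 to go: {3,4,5,6,7,8,9} 6
  8 to go: {2,3,4,5,6,7,8,9} 6
  if 0:l drops first: 6 orders

6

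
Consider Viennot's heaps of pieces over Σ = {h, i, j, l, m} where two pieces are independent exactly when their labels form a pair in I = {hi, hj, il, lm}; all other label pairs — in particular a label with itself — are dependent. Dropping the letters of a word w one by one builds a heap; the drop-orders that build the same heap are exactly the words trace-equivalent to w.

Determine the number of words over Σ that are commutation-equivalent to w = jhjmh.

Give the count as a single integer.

3

piece 0:j — minimal
piece 1:h — minimal
piece 2:j rests on {0:j}
piece 3:m rests on {1:h, 2:j}
piece 4:h rests on {3:m}
minimal pieces: {0:j, 1:h}
ways to finish when only these pieces remain (= sum over removing one remaining piece with nothing left below it):
  1 left: {4}→1
  2 left: {3,4}→1
  3 left: {1,3,4}→1  {2,3,4}→1
  placing 0:j first → 2 extensions
  placing 1:h first → 1 extensions
total linear extensions = 3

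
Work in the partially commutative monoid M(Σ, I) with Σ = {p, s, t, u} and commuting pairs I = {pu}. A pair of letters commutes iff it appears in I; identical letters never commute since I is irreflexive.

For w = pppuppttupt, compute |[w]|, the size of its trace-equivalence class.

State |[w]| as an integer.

piece 0:p — minimal
piece 1:p rests on {0:p}
piece 2:p rests on {1:p}
piece 3:u — minimal
piece 4:p rests on {2:p}
piece 5:p rests on {4:p}
piece 6:t rests on {3:u, 5:p}
piece 7:t rests on {6:t}
piece 8:u rests on {7:t}
piece 9:p rests on {7:t}
piece 10:t rests on {8:u, 9:p}
minimal pieces: {0:p, 3:u}
ways to finish when only these pieces remain (= sum over removing one remaining piece with nothing left below it):
  1 left: {10}→1
  2 left: {8,10}→1  {9,10}→1
  3 left: {8,9,10}→2
  4 left: {7,8,9,10}→2
  5 left: {6,7,8,9,10}→2
  6 left: {3,6,7,8,9,10}→2  {5,6,7,8,9,10}→2
  7 left: {3,5,6,7,8,9,10}→4  {4,5,6,7,8,9,10}→2
  8 left: {2,4,5,6,7,8,9,10}→2  {3,4,5,6,7,8,9,10}→6
  9 left: {1,2,4,5,6,7,8,9,10}→2  {2,3,4,5,6,7,8,9,10}→8
  placing 0:p first → 10 extensions
  placing 3:u first → 2 extensions
total linear extensions = 12

12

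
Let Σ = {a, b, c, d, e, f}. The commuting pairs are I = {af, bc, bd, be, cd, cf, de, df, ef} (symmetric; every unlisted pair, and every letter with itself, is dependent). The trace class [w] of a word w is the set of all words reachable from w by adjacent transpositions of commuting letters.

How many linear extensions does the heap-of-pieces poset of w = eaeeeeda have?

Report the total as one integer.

5

#0=e has no predecessor
#1=a depends on [0:e]
#2=e depends on [1:a]
#3=e depends on [2:e]
#4=e depends on [3:e]
#5=e depends on [4:e]
#6=d depends on [1:a]
#7=a depends on [5:e, 6:d]
sources: [0:e]
N(rest) = Σ N(rest − s) over sources s of rest; N(one piece) = 1:
  size 1 → [7]=1
  size 2 → [5,7]=1  [6,7]=1
  size 3 → [4,5,7]=1  [5,6,7]=2
  size 4 → [3,4,5,7]=1  [4,5,6,7]=3
  size 5 → [2,3,4,5,7]=1  [3,4,5,6,7]=4
  size 6 → [2,3,4,5,6,7]=5
  first=0(e) contributes 5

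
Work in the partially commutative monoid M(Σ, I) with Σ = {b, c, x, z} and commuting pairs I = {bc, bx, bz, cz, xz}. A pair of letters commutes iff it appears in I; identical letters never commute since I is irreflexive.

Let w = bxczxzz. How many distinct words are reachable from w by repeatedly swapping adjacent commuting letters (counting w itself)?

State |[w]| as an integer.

140

#0=b has no predecessor
#1=x has no predecessor
#2=c depends on [1:x]
#3=z has no predecessor
#4=x depends on [2:c]
#5=z depends on [3:z]
#6=z depends on [5:z]
sources: [0:b, 1:x, 3:z]
N(rest) = Σ N(rest − s) over sources s of rest; N(one piece) = 1:
  size 1 → [0]=1  [4]=1  [6]=1
  size 2 → [0,4]=2  [0,6]=2  [2,4]=1  [4,6]=2  [5,6]=1
  size 3 → [0,2,4]=3  [0,4,6]=6  [0,5,6]=3  [1,2,4]=1  [2,4,6]=3  [3,5,6]=1  [4,5,6]=3
  size 4 → [0,1,2,4]=4  [0,2,4,6]=12  [0,3,5,6]=4  [0,4,5,6]=12  [1,2,4,6]=4  [2,4,5,6]=6  [3,4,5,6]=4
  size 5 → [0,1,2,4,6]=20  [0,2,4,5,6]=30  [0,3,4,5,6]=20  [1,2,4,5,6]=10  [2,3,4,5,6]=10
  first=0(b) contributes 20
  first=1(x) contributes 60
  first=3(z) contributes 60
|[w]| = 140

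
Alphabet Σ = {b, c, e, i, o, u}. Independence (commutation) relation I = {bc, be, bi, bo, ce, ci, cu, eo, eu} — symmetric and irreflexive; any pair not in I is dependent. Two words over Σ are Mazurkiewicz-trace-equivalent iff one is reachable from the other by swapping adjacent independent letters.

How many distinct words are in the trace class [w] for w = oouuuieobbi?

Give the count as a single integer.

30

#0=o has no predecessor
#1=o depends on [0:o]
#2=u depends on [1:o]
#3=u depends on [2:u]
#4=u depends on [3:u]
#5=i depends on [4:u]
#6=e depends on [5:i]
#7=o depends on [5:i]
#8=b depends on [4:u]
#9=b depends on [8:b]
#10=i depends on [6:e, 7:o]
sources: [0:o]
N(rest) = Σ N(rest − s) over sources s of rest; N(one piece) = 1:
  size 1 → [9]=1  [10]=1
  size 2 → [6,10]=1  [7,10]=1  [8,9]=1  [9,10]=2
  size 3 → [6,7,10]=2  [6,9,10]=3  [7,9,10]=3  [8,9,10]=3
  size 4 → [5,6,7,10]=2  [6,7,9,10]=8  [6,8,9,10]=6  [7,8,9,10]=6
  size 5 → [5,6,7,9,10]=10  [6,7,8,9,10]=20
  size 6 → [5,6,7,8,9,10]=30
  size 7 → [4,5,6,7,8,9,10]=30
  size 8 → [3,4,5,6,7,8,9,10]=30
  size 9 → [2,3,4,5,6,7,8,9,10]=30
  first=0(o) contributes 30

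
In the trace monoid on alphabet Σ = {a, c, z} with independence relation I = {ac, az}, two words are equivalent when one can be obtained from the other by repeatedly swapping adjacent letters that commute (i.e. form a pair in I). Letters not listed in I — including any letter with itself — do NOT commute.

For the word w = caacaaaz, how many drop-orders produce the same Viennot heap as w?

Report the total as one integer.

piece 0:c — minimal
piece 1:a — minimal
piece 2:a rests on {1:a}
piece 3:c rests on {0:c}
piece 4:a rests on {2:a}
piece 5:a rests on {4:a}
piece 6:a rests on {5:a}
piece 7:z rests on {3:c}
minimal pieces: {0:c, 1:a}
ways to finish when only these pieces remain (= sum over removing one remaining piece with nothing left below it):
  1 left: {6}→1  {7}→1
  2 left: {3,7}→1  {5,6}→1  {6,7}→2
  3 left: {0,3,7}→1  {3,6,7}→3  {4,5,6}→1  {5,6,7}→3
  4 left: {0,3,6,7}→4  {2,4,5,6}→1  {3,5,6,7}→6  {4,5,6,7}→4
  5 left: {0,3,5,6,7}→10  {1,2,4,5,6}→1  {2,4,5,6,7}→5  {3,4,5,6,7}→10
  6 left: {0,3,4,5,6,7}→20  {1,2,4,5,6,7}→6  {2,3,4,5,6,7}→15
  placing 0:c first → 21 extensions
  placing 1:a first → 35 extensions
total linear extensions = 56

56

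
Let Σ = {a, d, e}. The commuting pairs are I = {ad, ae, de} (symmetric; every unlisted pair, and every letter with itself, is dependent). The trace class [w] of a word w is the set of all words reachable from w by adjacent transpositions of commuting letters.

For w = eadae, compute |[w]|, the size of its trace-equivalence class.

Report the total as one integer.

30

0(e) covers ∅
1(a) covers ∅
2(d) covers ∅
3(a) covers 1:a
4(e) covers 0:e
floor of heap: 0:e, 1:a, 2:d
completions by unplaced set U, small U first (add the entries for U minus each lowest piece of U):
  |U|=1: {2}:1  {3}:1  {4}:1
  |U|=2: {0,4}:1  {1,3}:1  {2,3}:2  {2,4}:2  {3,4}:2
  |U|=3: {0,2,4}:3  {0,3,4}:3  {1,2,3}:3  {1,3,4}:3  {2,3,4}:6
  start at 0(e): 12
  start at 1(a): 12
  start at 2(d): 6
sum over floor = 30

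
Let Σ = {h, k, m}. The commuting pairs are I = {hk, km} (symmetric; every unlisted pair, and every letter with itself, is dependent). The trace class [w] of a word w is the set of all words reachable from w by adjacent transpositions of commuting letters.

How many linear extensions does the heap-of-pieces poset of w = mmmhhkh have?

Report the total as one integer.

7

drop 0:m onto floor
drop 1:m onto {0:m}
drop 2:m onto {1:m}
drop 3:h onto {2:m}
drop 4:h onto {3:h}
drop 5:k onto floor
drop 6:h onto {4:h}
ground layer = {0:m, 5:k}
drop-orders for the pieces not yet dropped (sum over which currently-grounded one goes next):
  1 to go: {5} 1  {6} 1
  2 to go: {4,6} 1  {5,6} 2
  3 to go: {3,4,6} 1  {4,5,6} 3
  4 to go: {2,3,4,6} 1  {3,4,5,6} 4
  5 to go: {1,2,3,4,6} 1  {2,3,4,5,6} 5
  if 0:m drops first: 6 orders
  if 5:k drops first: 1 orders
heap linearizations: 7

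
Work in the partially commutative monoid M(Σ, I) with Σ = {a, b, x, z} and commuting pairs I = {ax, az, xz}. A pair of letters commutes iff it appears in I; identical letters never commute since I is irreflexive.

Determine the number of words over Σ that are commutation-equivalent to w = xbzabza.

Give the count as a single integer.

4

0(x) covers ∅
1(b) covers 0:x
2(z) covers 1:b
3(a) covers 1:b
4(b) covers 2:z, 3:a
5(z) covers 4:b
6(a) covers 4:b
floor of heap: 0:x
completions by unplaced set U, small U first (add the entries for U minus each lowest piece of U):
  |U|=1: {5}:1  {6}:1
  |U|=2: {5,6}:2
  |U|=3: {4,5,6}:2
  |U|=4: {2,4,5,6}:2  {3,4,5,6}:2
  |U|=5: {2,3,4,5,6}:4
  start at 0(x): 4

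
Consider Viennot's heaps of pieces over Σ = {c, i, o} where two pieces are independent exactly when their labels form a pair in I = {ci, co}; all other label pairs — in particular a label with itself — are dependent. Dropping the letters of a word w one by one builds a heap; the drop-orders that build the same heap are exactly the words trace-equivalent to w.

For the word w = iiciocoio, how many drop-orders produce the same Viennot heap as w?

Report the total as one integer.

piece 0:i — minimal
piece 1:i rests on {0:i}
piece 2:c — minimal
piece 3:i rests on {1:i}
piece 4:o rests on {3:i}
piece 5:c rests on {2:c}
piece 6:o rests on {4:o}
piece 7:i rests on {6:o}
piece 8:o rests on {7:i}
minimal pieces: {0:i, 2:c}
ways to finish when only these pieces remain (= sum over removing one remaining piece with nothing left below it):
  1 left: {5}→1  {8}→1
  2 left: {2,5}→1  {5,8}→2  {7,8}→1
  3 left: {2,5,8}→3  {5,7,8}→3  {6,7,8}→1
  4 left: {2,5,7,8}→6  {4,6,7,8}→1  {5,6,7,8}→4
  5 left: {2,5,6,7,8}→10  {3,4,6,7,8}→1  {4,5,6,7,8}→5
  6 left: {1,3,4,6,7,8}→1  {2,4,5,6,7,8}→15  {3,4,5,6,7,8}→6
  7 left: {0,1,3,4,6,7,8}→1  {1,3,4,5,6,7,8}→7  {2,3,4,5,6,7,8}→21
  placing 0:i first → 28 extensions
  placing 2:c first → 8 extensions
total linear extensions = 36

36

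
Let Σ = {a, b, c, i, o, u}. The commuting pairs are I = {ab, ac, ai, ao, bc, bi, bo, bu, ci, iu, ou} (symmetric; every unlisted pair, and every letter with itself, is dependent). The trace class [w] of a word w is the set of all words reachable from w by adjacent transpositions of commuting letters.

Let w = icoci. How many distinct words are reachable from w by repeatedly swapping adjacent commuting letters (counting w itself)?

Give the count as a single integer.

#0=i has no predecessor
#1=c has no predecessor
#2=o depends on [0:i, 1:c]
#3=c depends on [2:o]
#4=i depends on [2:o]
sources: [0:i, 1:c]
N(rest) = Σ N(rest − s) over sources s of rest; N(one piece) = 1:
  size 1 → [3]=1  [4]=1
  size 2 → [3,4]=2
  size 3 → [2,3,4]=2
  first=0(i) contributes 2
  first=1(c) contributes 2
|[w]| = 4

4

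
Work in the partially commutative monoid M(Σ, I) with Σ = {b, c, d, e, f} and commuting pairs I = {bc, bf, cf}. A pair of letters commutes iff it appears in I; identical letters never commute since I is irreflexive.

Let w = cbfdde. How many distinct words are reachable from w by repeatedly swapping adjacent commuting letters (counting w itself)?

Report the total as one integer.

piece 0:c — minimal
piece 1:b — minimal
piece 2:f — minimal
piece 3:d rests on {0:c, 1:b, 2:f}
piece 4:d rests on {3:d}
piece 5:e rests on {4:d}
minimal pieces: {0:c, 1:b, 2:f}
ways to finish when only these pieces remain (= sum over removing one remaining piece with nothing left below it):
  1 left: {5}→1
  2 left: {4,5}→1
  3 left: {3,4,5}→1
  4 left: {0,3,4,5}→1  {1,3,4,5}→1  {2,3,4,5}→1
  placing 0:c first → 2 extensions
  placing 1:b first → 2 extensions
  placing 2:f first → 2 extensions
total linear extensions = 6

6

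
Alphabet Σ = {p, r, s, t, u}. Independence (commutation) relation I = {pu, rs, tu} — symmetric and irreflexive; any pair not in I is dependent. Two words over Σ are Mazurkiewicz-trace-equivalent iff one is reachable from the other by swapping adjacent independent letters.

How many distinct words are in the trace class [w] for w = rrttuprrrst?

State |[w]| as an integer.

16

drop 0:r onto floor
drop 1:r onto {0:r}
drop 2:t onto {1:r}
drop 3:t onto {2:t}
drop 4:u onto {1:r}
drop 5:p onto {3:t}
drop 6:r onto {4:u, 5:p}
drop 7:r onto {6:r}
drop 8:r onto {7:r}
drop 9:s onto {4:u, 5:p}
drop 10:t onto {8:r, 9:s}
ground layer = {0:r}
drop-orders for the pieces not yet dropped (sum over which currently-grounded one goes next):
  1 to go: {10} 1
  2 to go: {8,10} 1  {9,10} 1
  3 to go: {7,8,10} 1  {8,9,10} 2
  4 to go: {6,7,8,10} 1  {7,8,9,10} 3
  5 to go: {6,7,8,9,10} 4
  6 to go: {4,6,7,8,9,10} 4  {5,6,7,8,9,10} 4
  7 to go: {3,5,6,7,8,9,10} 4  {4,5,6,7,8,9,10} 8
  8 to go: {2,3,5,6,7,8,9,10} 4  {3,4,5,6,7,8,9,10} 12
  9 to go: {2,3,4,5,6,7,8,9,10} 16
  if 0:r drops first: 16 orders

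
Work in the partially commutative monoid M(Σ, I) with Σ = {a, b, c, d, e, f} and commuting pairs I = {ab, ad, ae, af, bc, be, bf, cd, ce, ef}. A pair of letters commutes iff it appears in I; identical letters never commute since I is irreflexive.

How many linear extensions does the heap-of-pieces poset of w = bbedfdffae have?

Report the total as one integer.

#0=b has no predecessor
#1=b depends on [0:b]
#2=e has no predecessor
#3=d depends on [1:b, 2:e]
#4=f depends on [3:d]
#5=d depends on [4:f]
#6=f depends on [5:d]
#7=f depends on [6:f]
#8=a has no predecessor
#9=e depends on [5:d]
sources: [0:b, 2:e, 8:a]
N(rest) = Σ N(rest − s) over sources s of rest; N(one piece) = 1:
  size 1 → [7]=1  [8]=1  [9]=1
  size 2 → [6,7]=1  [7,8]=2  [7,9]=2  [8,9]=2
  size 3 → [6,7,8]=3  [6,7,9]=3  [7,8,9]=6
  size 4 → [5,6,7,9]=3  [6,7,8,9]=12
  size 5 → [4,5,6,7,9]=3  [5,6,7,8,9]=15
  size 6 → [3,4,5,6,7,9]=3  [4,5,6,7,8,9]=18
  size 7 → [1,3,4,5,6,7,9]=3  [2,3,4,5,6,7,9]=3  [3,4,5,6,7,8,9]=21
  size 8 → [0,1,3,4,5,6,7,9]=3  [1,2,3,4,5,6,7,9]=6  [1,3,4,5,6,7,8,9]=24  [2,3,4,5,6,7,8,9]=24
  first=0(b) contributes 54
  first=2(e) contributes 27
  first=8(a) contributes 9
|[w]| = 90

90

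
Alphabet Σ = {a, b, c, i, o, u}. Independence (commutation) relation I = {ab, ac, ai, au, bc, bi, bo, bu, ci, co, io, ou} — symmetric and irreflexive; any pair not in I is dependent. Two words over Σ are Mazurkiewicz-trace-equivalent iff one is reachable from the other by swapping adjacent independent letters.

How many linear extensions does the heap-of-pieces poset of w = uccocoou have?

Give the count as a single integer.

56

drop 0:u onto floor
drop 1:c onto {0:u}
drop 2:c onto {1:c}
drop 3:o onto floor
drop 4:c onto {2:c}
drop 5:o onto {3:o}
drop 6:o onto {5:o}
drop 7:u onto {4:c}
ground layer = {0:u, 3:o}
drop-orders for the pieces not yet dropped (sum over which currently-grounded one goes next):
  1 to go: {6} 1  {7} 1
  2 to go: {4,7} 1  {5,6} 1  {6,7} 2
  3 to go: {2,4,7} 1  {3,5,6} 1  {4,6,7} 3  {5,6,7} 3
  4 to go: {1,2,4,7} 1  {2,4,6,7} 4  {3,5,6,7} 4  {4,5,6,7} 6
  5 to go: {0,1,2,4,7} 1  {1,2,4,6,7} 5  {2,4,5,6,7} 10  {3,4,5,6,7} 10
  6 to go: {0,1,2,4,6,7} 6  {1,2,4,5,6,7} 15  {2,3,4,5,6,7} 20
  if 0:u drops first: 35 orders
  if 3:o drops first: 21 orders
heap linearizations: 56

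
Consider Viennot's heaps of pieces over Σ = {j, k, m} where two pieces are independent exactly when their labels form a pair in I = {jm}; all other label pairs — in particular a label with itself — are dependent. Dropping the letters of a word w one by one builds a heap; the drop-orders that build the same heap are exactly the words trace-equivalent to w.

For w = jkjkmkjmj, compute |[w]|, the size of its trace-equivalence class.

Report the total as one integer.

3

drop 0:j onto floor
drop 1:k onto {0:j}
drop 2:j onto {1:k}
drop 3:k onto {2:j}
drop 4:m onto {3:k}
drop 5:k onto {4:m}
drop 6:j onto {5:k}
drop 7:m onto {5:k}
drop 8:j onto {6:j}
ground layer = {0:j}
drop-orders for the pieces not yet dropped (sum over which currently-grounded one goes next):
  1 to go: {7} 1  {8} 1
  2 to go: {6,8} 1  {7,8} 2
  3 to go: {6,7,8} 3
  4 to go: {5,6,7,8} 3
  5 to go: {4,5,6,7,8} 3
  6 to go: {3,4,5,6,7,8} 3
  7 to go: {2,3,4,5,6,7,8} 3
  if 0:j drops first: 3 orders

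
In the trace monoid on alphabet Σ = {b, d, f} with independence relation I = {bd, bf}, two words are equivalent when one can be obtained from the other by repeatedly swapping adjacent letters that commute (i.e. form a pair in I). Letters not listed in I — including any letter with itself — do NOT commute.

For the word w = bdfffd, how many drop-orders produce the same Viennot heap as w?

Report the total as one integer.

piece 0:b — minimal
piece 1:d — minimal
piece 2:f rests on {1:d}
piece 3:f rests on {2:f}
piece 4:f rests on {3:f}
piece 5:d rests on {4:f}
minimal pieces: {0:b, 1:d}
ways to finish when only these pieces remain (= sum over removing one remaining piece with nothing left below it):
  1 left: {0}→1  {5}→1
  2 left: {0,5}→2  {4,5}→1
  3 left: {0,4,5}→3  {3,4,5}→1
  4 left: {0,3,4,5}→4  {2,3,4,5}→1
  placing 0:b first → 1 extensions
  placing 1:d first → 5 extensions
total linear extensions = 6

6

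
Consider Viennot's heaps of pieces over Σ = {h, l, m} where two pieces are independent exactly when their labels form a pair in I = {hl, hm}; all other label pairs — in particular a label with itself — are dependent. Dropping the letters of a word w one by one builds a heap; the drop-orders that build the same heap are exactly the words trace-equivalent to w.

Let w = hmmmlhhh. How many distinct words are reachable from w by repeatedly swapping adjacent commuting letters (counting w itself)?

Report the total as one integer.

#0=h has no predecessor
#1=m has no predecessor
#2=m depends on [1:m]
#3=m depends on [2:m]
#4=l depends on [3:m]
#5=h depends on [0:h]
#6=h depends on [5:h]
#7=h depends on [6:h]
sources: [0:h, 1:m]
N(rest) = Σ N(rest − s) over sources s of rest; N(one piece) = 1:
  size 1 → [4]=1  [7]=1
  size 2 → [3,4]=1  [4,7]=2  [6,7]=1
  size 3 → [2,3,4]=1  [3,4,7]=3  [4,6,7]=3  [5,6,7]=1
  size 4 → [0,5,6,7]=1  [1,2,3,4]=1  [2,3,4,7]=4  [3,4,6,7]=6  [4,5,6,7]=4
  size 5 → [0,4,5,6,7]=5  [1,2,3,4,7]=5  [2,3,4,6,7]=10  [3,4,5,6,7]=10
  size 6 → [0,3,4,5,6,7]=15  [1,2,3,4,6,7]=15  [2,3,4,5,6,7]=20
  first=0(h) contributes 35
  first=1(m) contributes 35
|[w]| = 70

70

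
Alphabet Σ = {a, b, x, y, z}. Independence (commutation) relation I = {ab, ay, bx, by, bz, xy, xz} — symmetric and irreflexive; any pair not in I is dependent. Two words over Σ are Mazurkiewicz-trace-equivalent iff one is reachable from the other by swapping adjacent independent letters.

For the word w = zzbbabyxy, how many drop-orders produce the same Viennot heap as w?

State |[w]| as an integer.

504

0(z) covers ∅
1(z) covers 0:z
2(b) covers ∅
3(b) covers 2:b
4(a) covers 1:z
5(b) covers 3:b
6(y) covers 1:z
7(x) covers 4:a
8(y) covers 6:y
floor of heap: 0:z, 2:b
completions by unplaced set U, small U first (add the entries for U minus each lowest piece of U):
  |U|=1: {5}:1  {7}:1  {8}:1
  |U|=2: {3,5}:1  {4,7}:1  {5,7}:2  {5,8}:2  {6,8}:1  {7,8}:2
  |U|=3: {2,3,5}:1  {3,5,7}:3  {3,5,8}:3  {4,5,7}:3  {4,7,8}:3  {5,6,8}:3  {5,7,8}:6  {6,7,8}:3
  |U|=4: {2,3,5,7}:4  {2,3,5,8}:4  {3,4,5,7}:6  {3,5,6,8}:6  {3,5,7,8}:12  {4,5,7,8}:12  {4,6,7,8}:6  {5,6,7,8}:12
  |U|=5: {1,4,6,7,8}:6  {2,3,4,5,7}:10  {2,3,5,6,8}:10  {2,3,5,7,8}:20  {3,4,5,7,8}:30  {3,5,6,7,8}:30  {4,5,6,7,8}:30
  |U|=6: {0,1,4,6,7,8}:6  {1,4,5,6,7,8}:36  {2,3,4,5,7,8}:60  {2,3,5,6,7,8}:60  {3,4,5,6,7,8}:90
  |U|=7: {0,1,4,5,6,7,8}:42  {1,3,4,5,6,7,8}:126  {2,3,4,5,6,7,8}:210
  start at 0(z): 336
  start at 2(b): 168
sum over floor = 504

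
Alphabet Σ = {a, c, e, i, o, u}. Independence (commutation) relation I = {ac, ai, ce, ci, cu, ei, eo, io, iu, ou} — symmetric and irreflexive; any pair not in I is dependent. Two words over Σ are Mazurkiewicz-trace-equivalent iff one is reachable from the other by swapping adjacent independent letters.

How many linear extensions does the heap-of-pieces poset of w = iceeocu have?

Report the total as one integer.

piece 0:i — minimal
piece 1:c — minimal
piece 2:e — minimal
piece 3:e rests on {2:e}
piece 4:o rests on {1:c}
piece 5:c rests on {4:o}
piece 6:u rests on {3:e}
minimal pieces: {0:i, 1:c, 2:e}
ways to finish when only these pieces remain (= sum over removing one remaining piece with nothing left below it):
  1 left: {0}→1  {5}→1  {6}→1
  2 left: {0,5}→2  {0,6}→2  {3,6}→1  {4,5}→1  {5,6}→2
  3 left: {0,3,6}→3  {0,4,5}→3  {0,5,6}→6  {1,4,5}→1  {2,3,6}→1  {3,5,6}→3  {4,5,6}→3
  4 left: {0,1,4,5}→4  {0,2,3,6}→4  {0,3,5,6}→12  {0,4,5,6}→12  {1,4,5,6}→4  {2,3,5,6}→4  {3,4,5,6}→6
  5 left: {0,1,4,5,6}→20  {0,2,3,5,6}→20  {0,3,4,5,6}→30  {1,3,4,5,6}→10  {2,3,4,5,6}→10
  placing 0:i first → 20 extensions
  placing 1:c first → 60 extensions
  placing 2:e first → 60 extensions
total linear extensions = 140

140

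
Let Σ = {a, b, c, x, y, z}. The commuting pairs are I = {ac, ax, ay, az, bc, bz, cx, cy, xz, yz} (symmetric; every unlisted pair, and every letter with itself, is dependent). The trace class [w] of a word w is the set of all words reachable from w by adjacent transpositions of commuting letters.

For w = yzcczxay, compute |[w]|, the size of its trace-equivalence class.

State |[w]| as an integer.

#0=y has no predecessor
#1=z has no predecessor
#2=c depends on [1:z]
#3=c depends on [2:c]
#4=z depends on [3:c]
#5=x depends on [0:y]
#6=a has no predecessor
#7=y depends on [5:x]
sources: [0:y, 1:z, 6:a]
N(rest) = Σ N(rest − s) over sources s of rest; N(one piece) = 1:
  size 1 → [4]=1  [6]=1  [7]=1
  size 2 → [3,4]=1  [4,6]=2  [4,7]=2  [5,7]=1  [6,7]=2
  size 3 → [0,5,7]=1  [2,3,4]=1  [3,4,6]=3  [3,4,7]=3  [4,5,7]=3  [4,6,7]=6  [5,6,7]=3
  size 4 → [0,4,5,7]=4  [0,5,6,7]=4  [1,2,3,4]=1  [2,3,4,6]=4  [2,3,4,7]=4  [3,4,5,7]=6  [3,4,6,7]=12  [4,5,6,7]=12
  size 5 → [0,3,4,5,7]=10  [0,4,5,6,7]=20  [1,2,3,4,6]=5  [1,2,3,4,7]=5  [2,3,4,5,7]=10  [2,3,4,6,7]=20  [3,4,5,6,7]=30
  size 6 → [0,2,3,4,5,7]=20  [0,3,4,5,6,7]=60  [1,2,3,4,5,7]=15  [1,2,3,4,6,7]=30  [2,3,4,5,6,7]=60
  first=0(y) contributes 105
  first=1(z) contributes 140
  first=6(a) contributes 35
|[w]| = 280

280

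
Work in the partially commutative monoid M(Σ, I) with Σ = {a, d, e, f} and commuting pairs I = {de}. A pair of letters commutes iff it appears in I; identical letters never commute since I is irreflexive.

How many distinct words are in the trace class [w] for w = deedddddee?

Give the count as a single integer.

#0=d has no predecessor
#1=e has no predecessor
#2=e depends on [1:e]
#3=d depends on [0:d]
#4=d depends on [3:d]
#5=d depends on [4:d]
#6=d depends on [5:d]
#7=d depends on [6:d]
#8=e depends on [2:e]
#9=e depends on [8:e]
sources: [0:d, 1:e]
N(rest) = Σ N(rest − s) over sources s of rest; N(one piece) = 1:
  size 1 → [7]=1  [9]=1
  size 2 → [6,7]=1  [7,9]=2  [8,9]=1
  size 3 → [2,8,9]=1  [5,6,7]=1  [6,7,9]=3  [7,8,9]=3
  size 4 → [1,2,8,9]=1  [2,7,8,9]=4  [4,5,6,7]=1  [5,6,7,9]=4  [6,7,8,9]=6
  size 5 → [1,2,7,8,9]=5  [2,6,7,8,9]=10  [3,4,5,6,7]=1  [4,5,6,7,9]=5  [5,6,7,8,9]=10
  size 6 → [0,3,4,5,6,7]=1  [1,2,6,7,8,9]=15  [2,5,6,7,8,9]=20  [3,4,5,6,7,9]=6  [4,5,6,7,8,9]=15
  size 7 → [0,3,4,5,6,7,9]=7  [1,2,5,6,7,8,9]=35  [2,4,5,6,7,8,9]=35  [3,4,5,6,7,8,9]=21
  size 8 → [0,3,4,5,6,7,8,9]=28  [1,2,4,5,6,7,8,9]=70  [2,3,4,5,6,7,8,9]=56
  first=0(d) contributes 126
  first=1(e) contributes 84
|[w]| = 210

210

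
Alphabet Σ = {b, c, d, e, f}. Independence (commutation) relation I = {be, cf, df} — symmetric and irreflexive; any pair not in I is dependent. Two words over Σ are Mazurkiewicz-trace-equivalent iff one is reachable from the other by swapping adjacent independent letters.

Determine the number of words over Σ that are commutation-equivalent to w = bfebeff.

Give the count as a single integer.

3

0(b) covers ∅
1(f) covers 0:b
2(e) covers 1:f
3(b) covers 1:f
4(e) covers 2:e
5(f) covers 3:b, 4:e
6(f) covers 5:f
floor of heap: 0:b
completions by unplaced set U, small U first (add the entries for U minus each lowest piece of U):
  |U|=1: {6}:1
  |U|=2: {5,6}:1
  |U|=3: {3,5,6}:1  {4,5,6}:1
  |U|=4: {2,4,5,6}:1  {3,4,5,6}:2
  |U|=5: {2,3,4,5,6}:3
  start at 0(b): 3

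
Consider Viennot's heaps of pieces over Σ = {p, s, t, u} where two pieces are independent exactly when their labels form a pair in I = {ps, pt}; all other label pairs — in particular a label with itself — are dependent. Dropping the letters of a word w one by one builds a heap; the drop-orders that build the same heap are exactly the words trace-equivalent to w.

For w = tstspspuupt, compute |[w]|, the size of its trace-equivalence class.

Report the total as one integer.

0(t) covers ∅
1(s) covers 0:t
2(t) covers 1:s
3(s) covers 2:t
4(p) covers ∅
5(s) covers 3:s
6(p) covers 4:p
7(u) covers 5:s, 6:p
8(u) covers 7:u
9(p) covers 8:u
10(t) covers 8:u
floor of heap: 0:t, 4:p
completions by unplaced set U, small U first (add the entries for U minus each lowest piece of U):
  |U|=1: {9}:1  {10}:1
  |U|=2: {9,10}:2
  |U|=3: {8,9,10}:2
  |U|=4: {7,8,9,10}:2
  |U|=5: {5,7,8,9,10}:2  {6,7,8,9,10}:2
  |U|=6: {3,5,7,8,9,10}:2  {4,6,7,8,9,10}:2  {5,6,7,8,9,10}:4
  |U|=7: {2,3,5,7,8,9,10}:2  {3,5,6,7,8,9,10}:6  {4,5,6,7,8,9,10}:6
  |U|=8: {1,2,3,5,7,8,9,10}:2  {2,3,5,6,7,8,9,10}:8  {3,4,5,6,7,8,9,10}:12
  |U|=9: {0,1,2,3,5,7,8,9,10}:2  {1,2,3,5,6,7,8,9,10}:10  {2,3,4,5,6,7,8,9,10}:20
  start at 0(t): 30
  start at 4(p): 12
sum over floor = 42

42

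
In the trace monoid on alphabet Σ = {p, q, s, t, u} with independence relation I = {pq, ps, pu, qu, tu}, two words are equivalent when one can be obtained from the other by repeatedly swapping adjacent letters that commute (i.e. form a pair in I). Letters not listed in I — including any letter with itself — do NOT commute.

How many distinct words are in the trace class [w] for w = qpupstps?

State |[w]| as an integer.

40

piece 0:q — minimal
piece 1:p — minimal
piece 2:u — minimal
piece 3:p rests on {1:p}
piece 4:s rests on {0:q, 2:u}
piece 5:t rests on {3:p, 4:s}
piece 6:p rests on {5:t}
piece 7:s rests on {5:t}
minimal pieces: {0:q, 1:p, 2:u}
ways to finish when only these pieces remain (= sum over removing one remaining piece with nothing left below it):
  1 left: {6}→1  {7}→1
  2 left: {6,7}→2
  3 left: {5,6,7}→2
  4 left: {3,5,6,7}→2  {4,5,6,7}→2
  5 left: {0,4,5,6,7}→2  {1,3,5,6,7}→2  {2,4,5,6,7}→2  {3,4,5,6,7}→4
  6 left: {0,2,4,5,6,7}→4  {0,3,4,5,6,7}→6  {1,3,4,5,6,7}→6  {2,3,4,5,6,7}→6
  placing 0:q first → 12 extensions
  placing 1:p first → 16 extensions
  placing 2:u first → 12 extensions
total linear extensions = 40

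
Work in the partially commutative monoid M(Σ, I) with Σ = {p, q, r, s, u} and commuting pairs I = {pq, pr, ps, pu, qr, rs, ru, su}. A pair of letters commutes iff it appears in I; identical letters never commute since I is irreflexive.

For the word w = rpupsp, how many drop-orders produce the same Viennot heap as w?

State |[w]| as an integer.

120

drop 0:r onto floor
drop 1:p onto floor
drop 2:u onto floor
drop 3:p onto {1:p}
drop 4:s onto floor
drop 5:p onto {3:p}
ground layer = {0:r, 1:p, 2:u, 4:s}
drop-orders for the pieces not yet dropped (sum over which currently-grounded one goes next):
  1 to go: {0} 1  {2} 1  {4} 1  {5} 1
  2 to go: {0,2} 2  {0,4} 2  {0,5} 2  {2,4} 2  {2,5} 2  {3,5} 1  {4,5} 2
  3 to go: {0,2,4} 6  {0,2,5} 6  {0,3,5} 3  {0,4,5} 6  {1,3,5} 1  {2,3,5} 3  {2,4,5} 6  {3,4,5} 3
  4 to go: {0,1,3,5} 4  {0,2,3,5} 12  {0,2,4,5} 24  {0,3,4,5} 12  {1,2,3,5} 4  {1,3,4,5} 4  {2,3,4,5} 12
  if 0:r drops first: 20 orders
  if 1:p drops first: 60 orders
  if 2:u drops first: 20 orders
  if 4:s drops first: 20 orders
heap linearizations: 120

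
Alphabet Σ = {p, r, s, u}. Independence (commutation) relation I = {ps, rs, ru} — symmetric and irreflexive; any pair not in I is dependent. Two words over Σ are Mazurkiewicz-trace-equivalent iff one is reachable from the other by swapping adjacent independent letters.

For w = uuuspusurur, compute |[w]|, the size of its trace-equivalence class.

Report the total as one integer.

drop 0:u onto floor
drop 1:u onto {0:u}
drop 2:u onto {1:u}
drop 3:s onto {2:u}
drop 4:p onto {2:u}
drop 5:u onto {3:s, 4:p}
drop 6:s onto {5:u}
drop 7:u onto {6:s}
drop 8:r onto {4:p}
drop 9:u onto {7:u}
drop 10:r onto {8:r}
ground layer = {0:u}
drop-orders for the pieces not yet dropped (sum over which currently-grounded one goes next):
  1 to go: {9} 1  {10} 1
  2 to go: {7,9} 1  {8,10} 1  {9,10} 2
  3 to go: {6,7,9} 1  {7,9,10} 3  {8,9,10} 3
  4 to go: {5,6,7,9} 1  {6,7,9,10} 4  {7,8,9,10} 6
  5 to go: {3,5,6,7,9} 1  {5,6,7,9,10} 5  {6,7,8,9,10} 10
  6 to go: {3,5,6,7,9,10} 6  {5,6,7,8,9,10} 15
  7 to go: {3,5,6,7,8,9,10} 21  {4,5,6,7,8,9,10} 15
  8 to go: {3,4,5,6,7,8,9,10} 36
  9 to go: {2,3,4,5,6,7,8,9,10} 36
  if 0:u drops first: 36 orders

36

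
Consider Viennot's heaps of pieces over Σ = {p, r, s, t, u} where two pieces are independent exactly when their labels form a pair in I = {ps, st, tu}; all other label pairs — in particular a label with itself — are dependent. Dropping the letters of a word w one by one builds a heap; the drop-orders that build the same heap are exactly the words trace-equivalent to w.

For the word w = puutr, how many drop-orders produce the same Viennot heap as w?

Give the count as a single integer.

0(p) covers ∅
1(u) covers 0:p
2(u) covers 1:u
3(t) covers 0:p
4(r) covers 2:u, 3:t
floor of heap: 0:p
completions by unplaced set U, small U first (add the entries for U minus each lowest piece of U):
  |U|=1: {4}:1
  |U|=2: {2,4}:1  {3,4}:1
  |U|=3: {1,2,4}:1  {2,3,4}:2
  start at 0(p): 3

3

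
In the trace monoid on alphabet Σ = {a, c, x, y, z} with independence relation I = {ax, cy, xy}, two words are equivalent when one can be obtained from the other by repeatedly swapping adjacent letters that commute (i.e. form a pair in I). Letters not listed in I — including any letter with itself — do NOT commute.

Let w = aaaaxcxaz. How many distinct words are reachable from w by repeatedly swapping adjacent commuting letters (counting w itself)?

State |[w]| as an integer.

#0=a has no predecessor
#1=a depends on [0:a]
#2=a depends on [1:a]
#3=a depends on [2:a]
#4=x has no predecessor
#5=c depends on [3:a, 4:x]
#6=x depends on [5:c]
#7=a depends on [5:c]
#8=z depends on [6:x, 7:a]
sources: [0:a, 4:x]
N(rest) = Σ N(rest − s) over sources s of rest; N(one piece) = 1:
  size 1 → [8]=1
  size 2 → [6,8]=1  [7,8]=1
  size 3 → [6,7,8]=2
  size 4 → [5,6,7,8]=2
  size 5 → [3,5,6,7,8]=2  [4,5,6,7,8]=2
  size 6 → [2,3,5,6,7,8]=2  [3,4,5,6,7,8]=4
  size 7 → [1,2,3,5,6,7,8]=2  [2,3,4,5,6,7,8]=6
  first=0(a) contributes 8
  first=4(x) contributes 2
|[w]| = 10

10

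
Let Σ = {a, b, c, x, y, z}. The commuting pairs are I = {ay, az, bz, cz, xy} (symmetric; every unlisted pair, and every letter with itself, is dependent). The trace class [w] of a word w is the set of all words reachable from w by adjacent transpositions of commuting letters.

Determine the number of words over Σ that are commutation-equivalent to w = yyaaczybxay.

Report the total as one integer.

drop 0:y onto floor
drop 1:y onto {0:y}
drop 2:a onto floor
drop 3:a onto {2:a}
drop 4:c onto {1:y, 3:a}
drop 5:z onto {1:y}
drop 6:y onto {4:c, 5:z}
drop 7:b onto {6:y}
drop 8:x onto {7:b}
drop 9:a onto {8:x}
drop 10:y onto {7:b}
ground layer = {0:y, 2:a}
drop-orders for the pieces not yet dropped (sum over which currently-grounded one goes next):
  1 to go: {9} 1  {10} 1
  2 to go: {8,9} 1  {9,10} 2
  3 to go: {8,9,10} 3
  4 to go: {7,8,9,10} 3
  5 to go: {6,7,8,9,10} 3
  6 to go: {4,6,7,8,9,10} 3  {5,6,7,8,9,10} 3
  7 to go: {3,4,6,7,8,9,10} 3  {4,5,6,7,8,9,10} 6
  8 to go: {1,4,5,6,7,8,9,10} 6  {2,3,4,6,7,8,9,10} 3  {3,4,5,6,7,8,9,10} 9
  9 to go: {0,1,4,5,6,7,8,9,10} 6  {1,3,4,5,6,7,8,9,10} 15  {2,3,4,5,6,7,8,9,10} 12
  if 0:y drops first: 27 orders
  if 2:a drops first: 21 orders
heap linearizations: 48

48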